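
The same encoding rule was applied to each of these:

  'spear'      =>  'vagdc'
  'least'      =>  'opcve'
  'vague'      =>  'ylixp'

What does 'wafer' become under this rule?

Shifts by position in spear: pos 0: s→v (+3), pos 1: p→a (+11), pos 2: e→g (+2), pos 3: a→d (+3), pos 4: r→c (+11) — repeating every 3. It's a Vigenère-style cipher with numeric key [3,11,2]: position i shifts by key[i mod 3].
On wafer: w+3=z, a+11=l, f+2=h, e+3=h, r+11=c.

zlhhc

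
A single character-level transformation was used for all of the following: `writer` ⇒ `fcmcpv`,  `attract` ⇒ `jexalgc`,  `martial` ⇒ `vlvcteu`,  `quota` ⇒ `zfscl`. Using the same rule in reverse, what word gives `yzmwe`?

Shifts by position in writer: pos 0: w→f (+9), pos 1: r→c (+11), pos 2: i→m (+4), pos 3: t→c (+9), pos 4: e→p (+11), pos 5: r→v (+4) — repeating every 3. It's a Vigenère-style cipher with numeric key [9,11,4]: position i shifts by key[i mod 3].
Undoing it on yzmwe: y−9=p, z−11=o, m−4=i, w−9=n, e−11=t.

point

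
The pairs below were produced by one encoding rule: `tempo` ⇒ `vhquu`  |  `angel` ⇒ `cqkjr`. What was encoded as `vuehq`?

In tempo: t→v is +2, e→h is +3, m→q is +4, p→u is +5 — the shift increases by 1 each position. The shift increases by 1 at each position, starting from +2: 2, 3, 4, ….
Reversing it on vuehq: v−2=t, u−3=r, e−4=a, h−5=c, q−6=k.

track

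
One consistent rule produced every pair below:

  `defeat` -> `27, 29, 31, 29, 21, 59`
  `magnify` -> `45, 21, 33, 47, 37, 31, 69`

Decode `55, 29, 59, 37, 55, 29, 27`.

retired

d(#4)→27 and e(#5)→29: differences scale by 2, so n = 2·pos + 19. With a=1..z=26, the number is 2·pos + 19.
Reversing it on 55, 29, 59, 37, 55, 29, 27: 55→(55−19)÷2=18=r, 29→(29−19)÷2=5=e, 59→(59−19)÷2=20=t, 37→(37−19)÷2=9=i, 55→(55−19)÷2=18=r, 29→(29−19)÷2=5=e, 27→(27−19)÷2=4=d.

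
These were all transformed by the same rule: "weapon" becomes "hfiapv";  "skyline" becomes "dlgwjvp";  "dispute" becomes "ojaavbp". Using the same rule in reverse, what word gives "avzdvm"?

pursue

Shifts by position in weapon: pos 0: w→h (+11), pos 1: e→f (+1), pos 2: a→i (+8), pos 3: p→a (+11), pos 4: o→p (+1), pos 5: n→v (+8) — repeating every 3. The shifts repeat in a cycle of length 3: positions 0,1,… shift by +11, +1, +8, then the pattern repeats.
Decoding avzdvm: a−11=p, v−1=u, z−8=r, d−11=s, v−1=u, m−8=e.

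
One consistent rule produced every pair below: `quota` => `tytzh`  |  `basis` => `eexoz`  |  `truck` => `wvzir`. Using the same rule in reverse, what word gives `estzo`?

booth

In quota: q→t is +3, u→y is +4, o→t is +5, t→z is +6 — the shift increases by 1 each position. Each letter shifts forward by (position + 3), i.e. 3, 4, 5, … — the shift grows by one for each successive letter.
Decoding estzo: e−3=b, s−4=o, t−5=o, z−6=t, o−7=h.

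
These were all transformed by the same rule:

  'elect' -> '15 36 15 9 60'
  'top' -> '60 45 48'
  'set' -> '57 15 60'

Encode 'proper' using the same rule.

48 54 45 48 15 54

e(#5)→15 and l(#12)→36: differences scale by 3, so n = 3·pos + 0. The formula is n = 3×(alphabet index, a=1).
On proper: p=16→48, r=18→54, o=15→45, p=16→48, e=5→15, r=18→54.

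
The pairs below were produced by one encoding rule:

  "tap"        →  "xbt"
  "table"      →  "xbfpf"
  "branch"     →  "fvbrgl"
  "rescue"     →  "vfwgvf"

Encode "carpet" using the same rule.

gbvtfx

Vowels shift forward by 1 and consonants shift forward by 4.
For carpet: c(cons)+4=g, a(vowel)+1=b, r(cons)+4=v, p(cons)+4=t, e(vowel)+1=f, t(cons)+4=x.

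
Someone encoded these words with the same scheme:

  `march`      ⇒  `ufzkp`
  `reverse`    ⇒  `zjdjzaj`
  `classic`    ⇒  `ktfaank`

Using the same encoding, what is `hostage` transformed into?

ptabfoj

The shift depends on letter class: consonant m→u is +8, but vowel a→f is +5. Vowels shift forward by 5 and consonants shift forward by 8.
On hostage: h(cons)+8=p, o(vowel)+5=t, s(cons)+8=a, t(cons)+8=b, a(vowel)+5=f, g(cons)+8=o, e(vowel)+5=j.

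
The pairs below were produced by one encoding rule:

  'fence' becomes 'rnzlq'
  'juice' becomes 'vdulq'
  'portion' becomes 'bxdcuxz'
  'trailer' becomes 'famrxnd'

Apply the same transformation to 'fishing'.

rrequws

Shifts by position in fence: pos 0: f→r (+12), pos 1: e→n (+9), pos 2: n→z (+12), pos 3: c→l (+9) — repeating every 2. It's a Vigenère-style cipher with numeric key [12,9]: position i shifts by key[i mod 2].
Applying it to fishing: f+12=r, i+9=r, s+12=e, h+9=q, i+12=u, n+9=w, g+12=s.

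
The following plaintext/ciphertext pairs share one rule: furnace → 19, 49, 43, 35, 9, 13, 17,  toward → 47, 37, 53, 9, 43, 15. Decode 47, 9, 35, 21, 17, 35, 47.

tangent

f(#6)→19 and u(#21)→49: differences scale by 2, so n = 2·pos + 7. The formula is n = 2×(alphabet index, a=1) + 7.
Reversing it on 47, 9, 35, 21, 17, 35, 47: 47→(47−7)÷2=20=t, 9→(9−7)÷2=1=a, 35→(35−7)÷2=14=n, 21→(21−7)÷2=7=g, 17→(17−7)÷2=5=e, 35→(35−7)÷2=14=n, 47→(47−7)÷2=20=t.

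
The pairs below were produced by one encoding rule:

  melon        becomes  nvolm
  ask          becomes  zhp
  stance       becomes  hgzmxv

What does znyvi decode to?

amber

This is the alphabet-reversal cipher (Atbash): a becomes z, b becomes y, etc.
Reversing it on znyvi: z↔a, n↔m, y↔b, v↔e, i↔r.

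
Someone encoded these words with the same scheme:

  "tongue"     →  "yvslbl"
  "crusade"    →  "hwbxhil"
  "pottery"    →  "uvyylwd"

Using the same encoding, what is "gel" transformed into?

llq

The shift depends on letter class: consonant t→y is +5, but vowel o→v is +7. Two shifts are in play — +7 for a/e/i/o/u, +5 for every other letter.
For gel: g(cons)+5=l, e(vowel)+7=l, l(cons)+5=q.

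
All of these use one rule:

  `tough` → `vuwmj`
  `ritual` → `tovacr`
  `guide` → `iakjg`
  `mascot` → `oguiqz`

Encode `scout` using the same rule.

Shifts by position in tough: pos 0: t→v (+2), pos 1: o→u (+6), pos 2: u→w (+2), pos 3: g→m (+6) — repeating every 2. The shifts repeat in a cycle of length 2: positions 0,1,… shift by +2, +6, then the pattern repeats.
For scout: s+2=u, c+6=i, o+2=q, u+6=a, t+2=v.

uiqav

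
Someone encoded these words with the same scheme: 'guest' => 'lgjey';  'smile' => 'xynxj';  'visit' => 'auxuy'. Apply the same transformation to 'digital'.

iuluymq

Shifts by position in guest: pos 0: g→l (+5), pos 1: u→g (+12), pos 2: e→j (+5), pos 3: s→e (+12) — repeating every 2. The shifts repeat in a cycle of length 2: positions 0,1,… shift by +5, +12, then the pattern repeats.
For digital: d+5=i, i+12=u, g+5=l, i+12=u, t+5=y, a+12=m, l+5=q.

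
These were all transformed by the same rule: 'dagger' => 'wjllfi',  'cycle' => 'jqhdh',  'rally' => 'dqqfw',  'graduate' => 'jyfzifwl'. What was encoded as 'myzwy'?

The output letters match the input read backwards, each shifted +5: dagger reversed is reggad. Two steps: reverse the string, then apply a Caesar shift of +5.
Undoing it on myzwy: shift back: m−5=h, y−5=t, z−5=u, w−5=r, y−5=t → hturt; then reverse → truth.

truth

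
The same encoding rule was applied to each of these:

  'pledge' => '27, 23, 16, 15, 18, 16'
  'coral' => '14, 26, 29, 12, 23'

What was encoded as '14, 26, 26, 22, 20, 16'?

p is letter #16 and maps to 27: an offset of 11. Letters become their 1-based position plus 11 (so a→12, b→13, …).
Undoing it on 14, 26, 26, 22, 20, 16: 14→(14−11)÷1=3=c, 26→(26−11)÷1=15=o, 26→(26−11)÷1=15=o, 22→(22−11)÷1=11=k, 20→(20−11)÷1=9=i, 16→(16−11)÷1=5=e.

cookie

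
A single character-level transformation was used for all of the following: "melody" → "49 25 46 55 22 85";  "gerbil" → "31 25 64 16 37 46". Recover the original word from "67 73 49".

sum

m(#13)→49 and e(#5)→25: differences scale by 3, so n = 3·pos + 10. Each letter becomes 3×(its alphabet position, a=1..z=26) + 10.
Undoing it on 67 73 49: 67→(67−10)÷3=19=s, 73→(73−10)÷3=21=u, 49→(49−10)÷3=13=m.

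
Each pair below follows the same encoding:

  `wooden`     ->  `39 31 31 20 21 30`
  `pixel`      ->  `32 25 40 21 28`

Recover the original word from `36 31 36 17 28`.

w is letter #23 and maps to 39: an offset of 16. The number is (letter's place in the alphabet, a=1) + 16.
Decoding 36 31 36 17 28: 36→(36−16)÷1=20=t, 31→(31−16)÷1=15=o, 36→(36−16)÷1=20=t, 17→(17−16)÷1=1=a, 28→(28−16)÷1=12=l.

total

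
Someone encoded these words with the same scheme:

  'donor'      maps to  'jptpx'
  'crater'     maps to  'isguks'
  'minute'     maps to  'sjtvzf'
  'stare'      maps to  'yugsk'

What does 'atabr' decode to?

usual

Shifts by position in donor: pos 0: d→j (+6), pos 1: o→p (+1), pos 2: n→t (+6), pos 3: o→p (+1) — repeating every 2. It's a Vigenère-style cipher with numeric key [6,1]: position i shifts by key[i mod 2].
Decoding atabr: a−6=u, t−1=s, a−6=u, b−1=a, r−6=l.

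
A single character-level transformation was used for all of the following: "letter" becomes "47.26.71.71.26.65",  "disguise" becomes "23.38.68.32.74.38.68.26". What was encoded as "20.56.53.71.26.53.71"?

content

l(#12)→47 and e(#5)→26: differences scale by 3, so n = 3·pos + 11. Each letter becomes 3×(its alphabet position, a=1..z=26) + 11.
Decoding 20.56.53.71.26.53.71: 20→(20−11)÷3=3=c, 56→(56−11)÷3=15=o, 53→(53−11)÷3=14=n, 71→(71−11)÷3=20=t, 26→(26−11)÷3=5=e, 53→(53−11)÷3=14=n, 71→(71−11)÷3=20=t.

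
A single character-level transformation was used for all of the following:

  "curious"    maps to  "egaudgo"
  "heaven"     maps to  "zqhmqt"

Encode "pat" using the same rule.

The output letters match the input read backwards, each shifted +12: curious reversed is suoiruc. The word is reversed, then every letter is shifted forward by 12.
Applying it to pat: reverse → tap; then shift: t+12=f, a+12=m, p+12=b.

fmb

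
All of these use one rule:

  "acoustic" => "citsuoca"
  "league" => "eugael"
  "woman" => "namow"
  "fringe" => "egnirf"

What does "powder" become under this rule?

The word is simply reversed.
On powder: reverse → redwop.

redwop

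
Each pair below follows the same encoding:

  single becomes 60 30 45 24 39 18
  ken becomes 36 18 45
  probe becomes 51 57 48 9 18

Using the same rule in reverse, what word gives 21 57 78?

fry

s(#19)→60 and i(#9)→30: differences scale by 3, so n = 3·pos + 3. Each letter becomes 3×(its alphabet position, a=1..z=26) + 3.
Reversing it on 21 57 78: 21→(21−3)÷3=6=f, 57→(57−3)÷3=18=r, 78→(78−3)÷3=25=y.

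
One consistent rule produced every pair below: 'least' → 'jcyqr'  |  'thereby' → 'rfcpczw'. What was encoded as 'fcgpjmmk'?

heirloom

Compare letters: l→j is +24, e→c is +24, a→y is +24 — a constant shift. This is a Caesar cipher with shift 24.
Decoding fcgpjmmk: f−24=h, c−24=e, g−24=i, p−24=r, j−24=l, m−24=o, m−24=o, k−24=m.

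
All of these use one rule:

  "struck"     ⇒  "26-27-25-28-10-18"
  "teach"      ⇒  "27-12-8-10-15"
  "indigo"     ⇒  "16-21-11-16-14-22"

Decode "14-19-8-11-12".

s is letter #19 and maps to 26: an offset of 7. The number is (letter's place in the alphabet, a=1) + 7.
Decoding 14-19-8-11-12: 14→(14−7)÷1=7=g, 19→(19−7)÷1=12=l, 8→(8−7)÷1=1=a, 11→(11−7)÷1=4=d, 12→(12−7)÷1=5=e.

glade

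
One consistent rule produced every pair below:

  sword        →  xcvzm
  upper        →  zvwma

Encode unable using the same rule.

In sword: s→x is +5, w→c is +6, o→v is +7, r→z is +8 — the shift increases by 1 each position. Each letter shifts forward by (position + 5), i.e. 5, 6, 7, … — the shift grows by one for each successive letter.
Applying it to unable: u+5=z, n+6=t, a+7=h, b+8=j, l+9=u, e+10=o.

zthjuo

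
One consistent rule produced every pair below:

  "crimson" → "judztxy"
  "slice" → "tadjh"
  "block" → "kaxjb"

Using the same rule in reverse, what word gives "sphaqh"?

c(2)→j(9) and r(17)→u(20) fit y≡25x+11 (mod 26); the inverse of 25 mod 26 is 25. Treating letters as 0–25, the rule is x ↦ 25x + 11 (mod 26).
Decoding sphaqh: s(18)→25·(18−11)≡19=t; p(15)→25·(15−11)≡22=w; h(7)→25·(7−11)≡4=e; a(0)→25·(0−11)≡11=l; q(16)→25·(16−11)≡21=v; h(7)→25·(7−11)≡4=e (all mod 26).

twelve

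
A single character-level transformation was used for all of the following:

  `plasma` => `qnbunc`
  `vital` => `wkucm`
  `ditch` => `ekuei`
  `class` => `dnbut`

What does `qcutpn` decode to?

patrol

It's a Vigenère-style cipher with numeric key [1,2]: position i shifts by key[i mod 2].
Reversing it on qcutpn: q−1=p, c−2=a, u−1=t, t−2=r, p−1=o, n−2=l.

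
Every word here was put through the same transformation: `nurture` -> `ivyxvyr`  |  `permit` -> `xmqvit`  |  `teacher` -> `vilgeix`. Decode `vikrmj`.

The word is reversed, then every letter is shifted forward by 4.
Decoding vikrmj: shift back: v−4=r, i−4=e, k−4=g, r−4=n, m−4=i, j−4=f → regnif; then reverse → finger.

finger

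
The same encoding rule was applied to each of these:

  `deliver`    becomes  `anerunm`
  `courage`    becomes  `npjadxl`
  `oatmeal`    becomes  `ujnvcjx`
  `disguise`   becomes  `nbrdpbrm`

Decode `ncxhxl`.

coyote

The output letters match the input read backwards, each shifted +9: deliver reversed is reviled. Read the word backwards and shift each letter +9.
Reversing it on ncxhxl: shift back: n−9=e, c−9=t, x−9=o, h−9=y, x−9=o, l−9=c → etoyoc; then reverse → coyote.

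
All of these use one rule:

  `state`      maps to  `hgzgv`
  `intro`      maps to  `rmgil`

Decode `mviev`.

Each pair mirrors across the alphabet (s↔h, t↔g, a↔z): positions sum to 25. Letters are reflected about the middle of the alphabet (position → 25−position): Atbash.
Reversing it on mviev: m↔n, v↔e, i↔r, e↔v, v↔e.

nerve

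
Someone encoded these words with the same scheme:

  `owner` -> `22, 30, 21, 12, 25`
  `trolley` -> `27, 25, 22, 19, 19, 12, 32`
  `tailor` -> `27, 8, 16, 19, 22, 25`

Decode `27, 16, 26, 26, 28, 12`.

o is letter #15 and maps to 22: an offset of 7. Letters become their 1-based position plus 7 (so a→8, b→9, …).
Decoding 27, 16, 26, 26, 28, 12: 27→(27−7)÷1=20=t, 16→(16−7)÷1=9=i, 26→(26−7)÷1=19=s, 26→(26−7)÷1=19=s, 28→(28−7)÷1=21=u, 12→(12−7)÷1=5=e.

tissue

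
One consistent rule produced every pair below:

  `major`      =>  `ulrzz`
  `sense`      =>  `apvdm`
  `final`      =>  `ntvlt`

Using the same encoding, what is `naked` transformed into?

Shifts by position in major: pos 0: m→u (+8), pos 1: a→l (+11), pos 2: j→r (+8), pos 3: o→z (+11) — repeating every 2. A repeating key of period 2 is used — shifts +8, +11 over and over.
For naked: n+8=v, a+11=l, k+8=s, e+11=p, d+8=l.

vlspl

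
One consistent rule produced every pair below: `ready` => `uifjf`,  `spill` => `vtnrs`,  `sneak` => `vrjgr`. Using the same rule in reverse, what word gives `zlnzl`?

white

In ready: r→u is +3, e→i is +4, a→f is +5, d→j is +6 — the shift increases by 1 each position. The shift increases by 1 at each position, starting from +3: 3, 4, 5, ….
Undoing it on zlnzl: z−3=w, l−4=h, n−5=i, z−6=t, l−7=e.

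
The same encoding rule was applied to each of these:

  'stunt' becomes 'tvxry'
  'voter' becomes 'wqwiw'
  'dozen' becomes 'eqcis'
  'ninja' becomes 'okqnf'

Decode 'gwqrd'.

funny

The shift increases by 1 at each position, starting from +1: 1, 2, 3, ….
Decoding gwqrd: g−1=f, w−2=u, q−3=n, r−4=n, d−5=y.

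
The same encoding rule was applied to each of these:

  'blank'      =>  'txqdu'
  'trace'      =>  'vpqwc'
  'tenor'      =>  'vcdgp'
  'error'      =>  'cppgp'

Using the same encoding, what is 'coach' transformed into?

wgqwl

Each letter's alphabet position (a=0..z=25) is mapped through 3·x+16 mod 26 — an affine cipher.
For coach: c(2)→3·2+16≡22=w; o(14)→3·14+16≡6=g; a(0)→3·0+16≡16=q; c(2)→3·2+16≡22=w; h(7)→3·7+16≡11=l (all mod 26).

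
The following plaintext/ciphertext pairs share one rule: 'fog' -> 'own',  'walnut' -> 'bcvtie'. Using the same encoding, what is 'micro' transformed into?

wzkqu

The output letters match the input read backwards, each shifted +8: fog reversed is gof. Read the word backwards and shift each letter +8.
Applying it to micro: reverse → orcim; then shift: o+8=w, r+8=z, c+8=k, i+8=q, m+8=u.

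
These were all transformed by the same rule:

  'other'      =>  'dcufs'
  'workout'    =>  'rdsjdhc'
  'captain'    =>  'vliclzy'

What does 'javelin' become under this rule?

o(14)→d(3) and t(19)→c(2) fit y≡5x+11 (mod 26); the inverse of 5 mod 26 is 21. Treating letters as 0–25, the rule is x ↦ 5x + 11 (mod 26).
For javelin: j(9)→5·9+11≡4=e; a(0)→5·0+11≡11=l; v(21)→5·21+11≡12=m; e(4)→5·4+11≡5=f; l(11)→5·11+11≡14=o; i(8)→5·8+11≡25=z; n(13)→5·13+11≡24=y (all mod 26).

elmfozy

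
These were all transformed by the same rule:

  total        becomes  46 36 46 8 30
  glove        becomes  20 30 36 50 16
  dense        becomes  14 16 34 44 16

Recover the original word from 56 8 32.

t(#20)→46 and o(#15)→36: differences scale by 2, so n = 2·pos + 6. With a=1..z=26, the number is 2·pos + 6.
Undoing it on 56 8 32: 56→(56−6)÷2=25=y, 8→(8−6)÷2=1=a, 32→(32−6)÷2=13=m.

yam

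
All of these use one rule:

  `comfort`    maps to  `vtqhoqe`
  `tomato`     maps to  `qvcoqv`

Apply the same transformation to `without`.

The output letters match the input read backwards, each shifted +2: comfort reversed is trofmoc. Two steps: reverse the string, then apply a Caesar shift of +2.
For without: reverse → tuohtiw; then shift: t+2=v, u+2=w, o+2=q, h+2=j, t+2=v, i+2=k, w+2=y.

vwqjvky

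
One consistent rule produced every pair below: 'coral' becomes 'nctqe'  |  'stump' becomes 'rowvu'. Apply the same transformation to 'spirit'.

vktkru

The output letters match the input read backwards, each shifted +2: coral reversed is laroc. Read the word backwards and shift each letter +2.
Applying it to spirit: reverse → tirips; then shift: t+2=v, i+2=k, r+2=t, i+2=k, p+2=r, s+2=u.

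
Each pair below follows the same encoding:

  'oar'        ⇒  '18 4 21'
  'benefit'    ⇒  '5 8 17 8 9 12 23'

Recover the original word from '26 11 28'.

The number is (letter's place in the alphabet, a=1) + 3.
Undoing it on 26 11 28: 26→(26−3)÷1=23=w, 11→(11−3)÷1=8=h, 28→(28−3)÷1=25=y.

why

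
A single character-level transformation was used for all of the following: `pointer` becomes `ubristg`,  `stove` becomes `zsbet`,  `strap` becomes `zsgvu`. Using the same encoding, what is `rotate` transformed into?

gbsvst

Treating letters as 0–25, the rule is x ↦ 19x + 21 (mod 26).
For rotate: r(17)→19·17+21≡6=g; o(14)→19·14+21≡1=b; t(19)→19·19+21≡18=s; a(0)→19·0+21≡21=v; t(19)→19·19+21≡18=s; e(4)→19·4+21≡19=t (all mod 26).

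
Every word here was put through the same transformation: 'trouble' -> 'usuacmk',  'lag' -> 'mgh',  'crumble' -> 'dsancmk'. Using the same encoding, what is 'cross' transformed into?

dsutt

The shift depends on letter class: consonant t→u is +1, but vowel o→u is +6. The rule splits by letter class: vowels +6, consonants +1.
On cross: c(cons)+1=d, r(cons)+1=s, o(vowel)+6=u, s(cons)+1=t, s(cons)+1=t.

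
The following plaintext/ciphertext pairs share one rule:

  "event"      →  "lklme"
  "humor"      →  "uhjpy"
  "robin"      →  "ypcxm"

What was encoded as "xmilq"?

index

e(4)→l(11) and v(21)→k(10) fit y≡3x+25 (mod 26); the inverse of 3 mod 26 is 9. Each letter's alphabet position (a=0..z=25) is mapped through 3·x+25 mod 26 — an affine cipher.
Undoing it on xmilq: x(23)→9·(23−25)≡8=i; m(12)→9·(12−25)≡13=n; i(8)→9·(8−25)≡3=d; l(11)→9·(11−25)≡4=e; q(16)→9·(16−25)≡23=x (all mod 26).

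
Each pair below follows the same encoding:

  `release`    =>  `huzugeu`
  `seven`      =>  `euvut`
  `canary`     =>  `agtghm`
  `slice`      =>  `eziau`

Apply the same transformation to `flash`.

This is an affine cipher: with a=0,…,z=25, each position x becomes (23x+6) mod 26.
On flash: f(5)→23·5+6≡17=r; l(11)→23·11+6≡25=z; a(0)→23·0+6≡6=g; s(18)→23·18+6≡4=e; h(7)→23·7+6≡11=l (all mod 26).

rzgel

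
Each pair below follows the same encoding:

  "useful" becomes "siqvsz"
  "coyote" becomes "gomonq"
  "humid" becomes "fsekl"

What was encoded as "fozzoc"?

hollow

u(20)→s(18) and s(18)→i(8) fit y≡5x+22 (mod 26); the inverse of 5 mod 26 is 21. This is an affine cipher: with a=0,…,z=25, each position x becomes (5x+22) mod 26.
Reversing it on fozzoc: f(5)→21·(5−22)≡7=h; o(14)→21·(14−22)≡14=o; z(25)→21·(25−22)≡11=l; z(25)→21·(25−22)≡11=l; o(14)→21·(14−22)≡14=o; c(2)→21·(2−22)≡22=w (all mod 26).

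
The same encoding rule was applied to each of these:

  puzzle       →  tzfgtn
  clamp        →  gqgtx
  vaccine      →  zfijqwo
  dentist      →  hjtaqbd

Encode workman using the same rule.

atxrujx

In puzzle: p→t is +4, u→z is +5, z→f is +6, z→g is +7 — the shift increases by 1 each position. Each letter shifts forward by (position + 4), i.e. 4, 5, 6, … — the shift grows by one for each successive letter.
Applying it to workman: w+4=a, o+5=t, r+6=x, k+7=r, m+8=u, a+9=j, n+10=x.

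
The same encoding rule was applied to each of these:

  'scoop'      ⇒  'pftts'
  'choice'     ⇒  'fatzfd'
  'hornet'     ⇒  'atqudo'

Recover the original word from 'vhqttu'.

Treating letters as 0–25, the rule is x ↦ 25x + 7 (mod 26).
Undoing it on vhqttu: v(21)→25·(21−7)≡12=m; h(7)→25·(7−7)≡0=a; q(16)→25·(16−7)≡17=r; t(19)→25·(19−7)≡14=o; t(19)→25·(19−7)≡14=o; u(20)→25·(20−7)≡13=n (all mod 26).

maroon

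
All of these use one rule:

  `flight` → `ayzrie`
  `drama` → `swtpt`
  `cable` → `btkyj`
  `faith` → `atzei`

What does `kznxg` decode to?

bison

f(5)→a(0) and l(11)→y(24) fit y≡17x+19 (mod 26); the inverse of 17 mod 26 is 23. Treating letters as 0–25, the rule is x ↦ 17x + 19 (mod 26).
Decoding kznxg: k(10)→23·(10−19)≡1=b; z(25)→23·(25−19)≡8=i; n(13)→23·(13−19)≡18=s; x(23)→23·(23−19)≡14=o; g(6)→23·(6−19)≡13=n (all mod 26).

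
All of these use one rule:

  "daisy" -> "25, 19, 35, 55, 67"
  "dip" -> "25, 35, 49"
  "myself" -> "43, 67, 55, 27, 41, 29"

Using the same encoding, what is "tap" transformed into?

Each letter becomes 2×(its alphabet position, a=1..z=26) + 17.
For tap: t=20→57, a=1→19, p=16→49.

57, 19, 49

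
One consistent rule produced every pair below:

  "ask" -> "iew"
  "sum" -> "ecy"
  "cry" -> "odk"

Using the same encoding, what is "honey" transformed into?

Vowels shift forward by 8 and consonants shift forward by 12.
For honey: h(cons)+12=t, o(vowel)+8=w, n(cons)+12=z, e(vowel)+8=m, y(cons)+12=k.

twzmk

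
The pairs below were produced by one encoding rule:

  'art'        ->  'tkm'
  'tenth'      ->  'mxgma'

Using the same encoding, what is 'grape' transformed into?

Compare letters: a→t is +19, r→k is +19, t→m is +19 — a constant shift. Each letter is shifted forward by 19 in the alphabet (a Caesar shift of +19).
Applying it to grape: g+19=z, r+19=k, a+19=t, p+19=i, e+19=x.

zktix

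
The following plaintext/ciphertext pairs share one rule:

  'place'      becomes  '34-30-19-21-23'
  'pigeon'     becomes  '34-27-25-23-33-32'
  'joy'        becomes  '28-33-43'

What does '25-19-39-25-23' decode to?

gauge

p is letter #16 and maps to 34: an offset of 18. Each letter is replaced by its alphabet position (a=1..z=26) + 18.
Decoding 25-19-39-25-23: 25→(25−18)÷1=7=g, 19→(19−18)÷1=1=a, 39→(39−18)÷1=21=u, 25→(25−18)÷1=7=g, 23→(23−18)÷1=5=e.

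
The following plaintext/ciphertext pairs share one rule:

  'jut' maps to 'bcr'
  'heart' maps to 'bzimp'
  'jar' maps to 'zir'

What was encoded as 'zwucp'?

The output letters match the input read backwards, each shifted +8: jut reversed is tuj. Read the word backwards and shift each letter +8.
Undoing it on zwucp: shift back: z−8=r, w−8=o, u−8=m, c−8=u, p−8=h → romuh; then reverse → humor.

humor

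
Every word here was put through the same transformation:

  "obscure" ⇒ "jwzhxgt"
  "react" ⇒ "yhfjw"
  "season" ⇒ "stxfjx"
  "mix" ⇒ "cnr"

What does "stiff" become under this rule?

The output letters match the input read backwards, each shifted +5: obscure reversed is erucsbo. The word is reversed, then every letter is shifted forward by 5.
For stiff: reverse → ffits; then shift: f+5=k, f+5=k, i+5=n, t+5=y, s+5=x.

kknyx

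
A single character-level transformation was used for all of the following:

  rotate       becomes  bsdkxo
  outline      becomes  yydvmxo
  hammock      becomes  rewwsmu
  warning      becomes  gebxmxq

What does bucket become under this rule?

Shifts by position in rotate: pos 0: r→b (+10), pos 1: o→s (+4), pos 2: t→d (+10), pos 3: a→k (+10), pos 4: t→x (+4), pos 5: e→o (+10) — repeating every 3. A repeating key of period 3 is used — shifts +10, +4, +10 over and over.
Applying it to bucket: b+10=l, u+4=y, c+10=m, k+10=u, e+4=i, t+10=d.

lymuid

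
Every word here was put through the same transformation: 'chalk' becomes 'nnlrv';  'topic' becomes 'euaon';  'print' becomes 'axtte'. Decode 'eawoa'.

Shifts by position in chalk: pos 0: c→n (+11), pos 1: h→n (+6), pos 2: a→l (+11), pos 3: l→r (+6) — repeating every 2. The shifts repeat in a cycle of length 2: positions 0,1,… shift by +11, +6, then the pattern repeats.
Decoding eawoa: e−11=t, a−6=u, w−11=l, o−6=i, a−11=p.

tulip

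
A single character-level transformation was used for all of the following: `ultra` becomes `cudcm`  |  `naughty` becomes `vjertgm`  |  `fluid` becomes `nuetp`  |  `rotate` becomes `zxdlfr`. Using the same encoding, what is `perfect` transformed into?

Letter i (0-indexed) is shifted by i+8, so successive shifts are 8, 9, 10, ….
For perfect: p+8=x, e+9=n, r+10=b, f+11=q, e+12=q, c+13=p, t+14=h.

xnbqqph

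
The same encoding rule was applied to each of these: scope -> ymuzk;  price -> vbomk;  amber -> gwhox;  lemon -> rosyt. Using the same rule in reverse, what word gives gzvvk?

apple

Shifts by position in scope: pos 0: s→y (+6), pos 1: c→m (+10), pos 2: o→u (+6), pos 3: p→z (+10) — repeating every 2. A repeating key of period 2 is used — shifts +6, +10 over and over.
Decoding gzvvk: g−6=a, z−10=p, v−6=p, v−10=l, k−6=e.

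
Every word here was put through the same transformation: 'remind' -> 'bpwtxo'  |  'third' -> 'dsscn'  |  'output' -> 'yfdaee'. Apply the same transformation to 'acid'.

Shifts by position in remind: pos 0: r→b (+10), pos 1: e→p (+11), pos 2: m→w (+10), pos 3: i→t (+11) — repeating every 2. A repeating key of period 2 is used — shifts +10, +11 over and over.
For acid: a+10=k, c+11=n, i+10=s, d+11=o.

knso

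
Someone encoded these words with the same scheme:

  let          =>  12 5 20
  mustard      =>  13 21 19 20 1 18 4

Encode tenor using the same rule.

l is letter #12 and maps to 12: an offset of 0. Letters become their 1-indexed alphabet positions: a=1 … z=26.
For tenor: t=20→20, e=5→5, n=14→14, o=15→15, r=18→18.

20 5 14 15 18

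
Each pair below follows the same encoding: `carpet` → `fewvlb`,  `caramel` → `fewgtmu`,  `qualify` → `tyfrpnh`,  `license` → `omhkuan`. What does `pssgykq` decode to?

monarch

In carpet: c→f is +3, a→e is +4, r→w is +5, p→v is +6 — the shift increases by 1 each position. Each letter shifts forward by (position + 3), i.e. 3, 4, 5, … — the shift grows by one for each successive letter.
Reversing it on pssgykq: p−3=m, s−4=o, s−5=n, g−6=a, y−7=r, k−8=c, q−9=h.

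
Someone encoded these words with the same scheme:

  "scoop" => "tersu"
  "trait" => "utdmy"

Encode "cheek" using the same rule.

The shift increases by 1 at each position, starting from +1: 1, 2, 3, ….
On cheek: c+1=d, h+2=j, e+3=h, e+4=i, k+5=p.

djhip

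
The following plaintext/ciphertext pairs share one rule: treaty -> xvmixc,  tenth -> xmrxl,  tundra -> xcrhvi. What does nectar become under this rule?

rmgxiv

The shift depends on letter class: consonant t→x is +4, but vowel e→m is +8. Vowels shift forward by 8 and consonants shift forward by 4.
Applying it to nectar: n(cons)+4=r, e(vowel)+8=m, c(cons)+4=g, t(cons)+4=x, a(vowel)+8=i, r(cons)+4=v.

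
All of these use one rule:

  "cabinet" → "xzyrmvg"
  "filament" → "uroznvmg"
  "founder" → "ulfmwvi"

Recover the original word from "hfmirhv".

Each pair mirrors across the alphabet (c↔x, a↔z, b↔y): positions sum to 25. Letters are reflected about the middle of the alphabet (position → 25−position): Atbash.
Reversing it on hfmirhv: h↔s, f↔u, m↔n, i↔r, r↔i, h↔s, v↔e.

sunrise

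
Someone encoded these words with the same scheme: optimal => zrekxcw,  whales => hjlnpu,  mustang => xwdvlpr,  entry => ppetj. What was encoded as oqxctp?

domain

Shifts by position in optimal: pos 0: o→z (+11), pos 1: p→r (+2), pos 2: t→e (+11), pos 3: i→k (+2) — repeating every 2. It's a Vigenère-style cipher with numeric key [11,2]: position i shifts by key[i mod 2].
Undoing it on oqxctp: o−11=d, q−2=o, x−11=m, c−2=a, t−11=i, p−2=n.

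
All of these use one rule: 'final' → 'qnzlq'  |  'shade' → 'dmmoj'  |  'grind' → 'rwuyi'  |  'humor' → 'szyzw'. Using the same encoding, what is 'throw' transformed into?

emdzb

Shifts by position in final: pos 0: f→q (+11), pos 1: i→n (+5), pos 2: n→z (+12), pos 3: a→l (+11), pos 4: l→q (+5) — repeating every 3. A repeating key of period 3 is used — shifts +11, +5, +12 over and over.
On throw: t+11=e, h+5=m, r+12=d, o+11=z, w+5=b.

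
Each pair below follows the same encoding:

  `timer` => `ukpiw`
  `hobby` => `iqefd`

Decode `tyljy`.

swift

Each letter shifts forward by (position + 1), i.e. 1, 2, 3, … — the shift grows by one for each successive letter.
Reversing it on tyljy: t−1=s, y−2=w, l−3=i, j−4=f, y−5=t.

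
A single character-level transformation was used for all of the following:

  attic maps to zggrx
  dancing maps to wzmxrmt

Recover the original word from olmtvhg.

Each pair mirrors across the alphabet (a↔z, t↔g, t↔g): positions sum to 25. This is the alphabet-reversal cipher (Atbash): a becomes z, b becomes y, etc.
Decoding olmtvhg: o↔l, l↔o, m↔n, t↔g, v↔e, h↔s, g↔t.

longest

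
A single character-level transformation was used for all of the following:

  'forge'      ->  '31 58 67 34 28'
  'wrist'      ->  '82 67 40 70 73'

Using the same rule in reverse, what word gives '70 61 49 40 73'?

split

With a=1..z=26, the number is 3·pos + 13.
Reversing it on 70 61 49 40 73: 70→(70−13)÷3=19=s, 61→(61−13)÷3=16=p, 49→(49−13)÷3=12=l, 40→(40−13)÷3=9=i, 73→(73−13)÷3=20=t.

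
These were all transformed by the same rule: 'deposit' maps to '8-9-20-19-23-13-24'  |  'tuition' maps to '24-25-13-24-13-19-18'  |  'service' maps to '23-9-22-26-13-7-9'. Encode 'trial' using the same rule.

24-22-13-5-16

Letters become their 1-based position plus 4 (so a→5, b→6, …).
On trial: t=20→24, r=18→22, i=9→13, a=1→5, l=12→16.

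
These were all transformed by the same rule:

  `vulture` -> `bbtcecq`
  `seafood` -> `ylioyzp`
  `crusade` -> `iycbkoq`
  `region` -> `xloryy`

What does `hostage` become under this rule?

The shift increases by 1 at each position, starting from +6: 6, 7, 8, ….
On hostage: h+6=n, o+7=v, s+8=a, t+9=c, a+10=k, g+11=r, e+12=q.

nvackrq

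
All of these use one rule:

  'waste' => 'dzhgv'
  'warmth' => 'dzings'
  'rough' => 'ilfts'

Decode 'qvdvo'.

jewel

Each pair mirrors across the alphabet (w↔d, a↔z, s↔h): positions sum to 25. Each letter is replaced by its mirror in the alphabet: a↔z, b↔y, c↔x, and so on (the Atbash cipher).
Decoding qvdvo: q↔j, v↔e, d↔w, v↔e, o↔l.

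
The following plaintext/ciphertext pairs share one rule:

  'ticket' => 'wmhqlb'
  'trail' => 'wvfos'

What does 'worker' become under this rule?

In ticket: t→w is +3, i→m is +4, c→h is +5, k→q is +6 — the shift increases by 1 each position. Each letter shifts forward by (position + 3), i.e. 3, 4, 5, … — the shift grows by one for each successive letter.
For worker: w+3=z, o+4=s, r+5=w, k+6=q, e+7=l, r+8=z.

zswqlz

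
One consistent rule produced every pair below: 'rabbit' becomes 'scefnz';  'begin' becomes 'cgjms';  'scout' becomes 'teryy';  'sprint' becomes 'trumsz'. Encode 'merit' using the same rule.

ngumy

In rabbit: r→s is +1, a→c is +2, b→e is +3, b→f is +4 — the shift increases by 1 each position. The shift increases by 1 at each position, starting from +1: 1, 2, 3, ….
For merit: m+1=n, e+2=g, r+3=u, i+4=m, t+5=y.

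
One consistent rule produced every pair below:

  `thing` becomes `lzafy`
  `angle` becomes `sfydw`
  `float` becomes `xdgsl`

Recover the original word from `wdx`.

Compare letters: t→l is +18, h→z is +18, i→a is +18 — a constant shift. It's a constant shift of +18 (ROT18).
Decoding wdx: w−18=e, d−18=l, x−18=f.

elf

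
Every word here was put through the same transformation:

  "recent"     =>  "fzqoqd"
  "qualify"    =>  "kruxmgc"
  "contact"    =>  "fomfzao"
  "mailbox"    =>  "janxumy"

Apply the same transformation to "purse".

Read the word backwards and shift each letter +12.
Applying it to purse: reverse → esrup; then shift: e+12=q, s+12=e, r+12=d, u+12=g, p+12=b.

qedgb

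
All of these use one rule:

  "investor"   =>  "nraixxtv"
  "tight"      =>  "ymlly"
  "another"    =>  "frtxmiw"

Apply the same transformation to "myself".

rcxiqj

A repeating key of period 2 is used — shifts +5, +4 over and over.
Applying it to myself: m+5=r, y+4=c, s+5=x, e+4=i, l+5=q, f+4=j.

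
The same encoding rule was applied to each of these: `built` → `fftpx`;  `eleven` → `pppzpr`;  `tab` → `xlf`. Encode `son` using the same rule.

wzr

The shift depends on letter class: consonant b→f is +4, but vowel u→f is +11. Vowels shift forward by 11 and consonants shift forward by 4.
On son: s(cons)+4=w, o(vowel)+11=z, n(cons)+4=r.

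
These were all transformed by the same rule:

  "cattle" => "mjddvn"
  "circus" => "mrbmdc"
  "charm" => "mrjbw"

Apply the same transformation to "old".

Vowels shift forward by 9 and consonants shift forward by 10.
Applying it to old: o(vowel)+9=x, l(cons)+10=v, d(cons)+10=n.

xvn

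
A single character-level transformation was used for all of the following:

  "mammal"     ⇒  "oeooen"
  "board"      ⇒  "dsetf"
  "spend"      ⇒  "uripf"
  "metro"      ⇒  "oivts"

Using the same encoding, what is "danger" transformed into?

fepiit

The shift depends on letter class: consonant m→o is +2, but vowel a→e is +4. Two shifts are in play — +4 for a/e/i/o/u, +2 for every other letter.
On danger: d(cons)+2=f, a(vowel)+4=e, n(cons)+2=p, g(cons)+2=i, e(vowel)+4=i, r(cons)+2=t.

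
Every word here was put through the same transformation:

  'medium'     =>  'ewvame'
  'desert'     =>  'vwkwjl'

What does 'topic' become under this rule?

Every letter moves 18 places later in the alphabet, wrapping around z→a.
Applying it to topic: t+18=l, o+18=g, p+18=h, i+18=a, c+18=u.

lghau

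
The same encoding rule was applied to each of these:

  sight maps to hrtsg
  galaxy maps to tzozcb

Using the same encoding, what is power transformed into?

kldvi

Each pair mirrors across the alphabet (s↔h, i↔r, g↔t): positions sum to 25. Letters are reflected about the middle of the alphabet (position → 25−position): Atbash.
For power: p↔k, o↔l, w↔d, e↔v, r↔i.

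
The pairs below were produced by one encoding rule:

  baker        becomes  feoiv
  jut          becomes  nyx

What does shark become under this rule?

wlevo

Compare letters: b→f is +4, a→e is +4, k→o is +4 — a constant shift. Each letter is shifted forward by 4 in the alphabet (a Caesar shift of +4).
On shark: s+4=w, h+4=l, a+4=e, r+4=v, k+4=o.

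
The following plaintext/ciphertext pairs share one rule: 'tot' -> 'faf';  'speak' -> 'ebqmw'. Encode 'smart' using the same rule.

eymdf

Compare letters: t→f is +12, o→a is +12, t→f is +12 — a constant shift. It's a constant shift of +12 (ROT12).
For smart: s+12=e, m+12=y, a+12=m, r+12=d, t+12=f.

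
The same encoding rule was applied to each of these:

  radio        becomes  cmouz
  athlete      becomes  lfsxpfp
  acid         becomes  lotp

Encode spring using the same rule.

A repeating key of period 2 is used — shifts +11, +12 over and over.
On spring: s+11=d, p+12=b, r+11=c, i+12=u, n+11=y, g+12=s.

dbcuys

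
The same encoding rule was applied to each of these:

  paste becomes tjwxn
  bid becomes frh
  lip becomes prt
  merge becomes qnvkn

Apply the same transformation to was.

The shift depends on letter class: consonant p→t is +4, but vowel a→j is +9. The rule splits by letter class: vowels +9, consonants +4.
On was: w(cons)+4=a, a(vowel)+9=j, s(cons)+4=w.

ajw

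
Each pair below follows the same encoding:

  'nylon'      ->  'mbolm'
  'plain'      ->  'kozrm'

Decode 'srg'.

hit

This is the alphabet-reversal cipher (Atbash): a becomes z, b becomes y, etc.
Undoing it on srg: s↔h, r↔i, g↔t.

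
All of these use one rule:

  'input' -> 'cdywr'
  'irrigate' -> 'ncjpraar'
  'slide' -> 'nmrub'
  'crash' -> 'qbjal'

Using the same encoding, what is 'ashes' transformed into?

bnqbj

The output letters match the input read backwards, each shifted +9: input reversed is tupni. Read the word backwards and shift each letter +9.
On ashes: reverse → sehsa; then shift: s+9=b, e+9=n, h+9=q, s+9=b, a+9=j.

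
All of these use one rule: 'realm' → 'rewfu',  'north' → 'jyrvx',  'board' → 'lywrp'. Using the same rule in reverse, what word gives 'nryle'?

probe

r(17)→r(17) and e(4)→e(4) fit y≡15x+22 (mod 26); the inverse of 15 mod 26 is 7. Each letter's alphabet position (a=0..z=25) is mapped through 15·x+22 mod 26 — an affine cipher.
Undoing it on nryle: n(13)→7·(13−22)≡15=p; r(17)→7·(17−22)≡17=r; y(24)→7·(24−22)≡14=o; l(11)→7·(11−22)≡1=b; e(4)→7·(4−22)≡4=e (all mod 26).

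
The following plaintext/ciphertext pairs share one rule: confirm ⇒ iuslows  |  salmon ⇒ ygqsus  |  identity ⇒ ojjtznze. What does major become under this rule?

sgoux

Shifts by position in confirm: pos 0: c→i (+6), pos 1: o→u (+6), pos 2: n→s (+5), pos 3: f→l (+6), pos 4: i→o (+6), pos 5: r→w (+5) — repeating every 3. A repeating key of period 3 is used — shifts +6, +6, +5 over and over.
On major: m+6=s, a+6=g, j+5=o, o+6=u, r+6=x.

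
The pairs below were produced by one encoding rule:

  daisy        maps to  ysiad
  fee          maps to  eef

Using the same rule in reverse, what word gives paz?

zap

The output letters match the input read backwards: daisy reversed is ysiad. It's just the letters in reverse order.
Decoding paz: then reverse → zap.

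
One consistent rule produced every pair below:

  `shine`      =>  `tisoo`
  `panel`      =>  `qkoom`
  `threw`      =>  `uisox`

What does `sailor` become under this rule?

tksmys

The shift depends on letter class: consonant s→t is +1, but vowel i→s is +10. The rule splits by letter class: vowels +10, consonants +1.
Applying it to sailor: s(cons)+1=t, a(vowel)+10=k, i(vowel)+10=s, l(cons)+1=m, o(vowel)+10=y, r(cons)+1=s.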